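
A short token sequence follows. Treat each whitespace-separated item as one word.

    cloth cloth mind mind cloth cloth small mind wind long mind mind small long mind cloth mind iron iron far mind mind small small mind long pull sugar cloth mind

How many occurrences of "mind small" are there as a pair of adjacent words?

Scanning the 29 overlapping bigram windows for "mind small":
  position 12–13: mind small
  position 22–23: mind small

2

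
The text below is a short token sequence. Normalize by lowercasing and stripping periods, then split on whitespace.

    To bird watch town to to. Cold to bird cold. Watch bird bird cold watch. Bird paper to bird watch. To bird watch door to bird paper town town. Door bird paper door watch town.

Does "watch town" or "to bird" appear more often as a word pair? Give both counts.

"watch town": 2 occurrences
"to bird": 5 occurrences

"to bird" (5 vs 2)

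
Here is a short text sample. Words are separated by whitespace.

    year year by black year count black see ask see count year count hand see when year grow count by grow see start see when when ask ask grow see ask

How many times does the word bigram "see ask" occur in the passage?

2

Scanning the 30 overlapping bigram windows for "see ask":
  position 8–9: see ask
  position 30–31: see ask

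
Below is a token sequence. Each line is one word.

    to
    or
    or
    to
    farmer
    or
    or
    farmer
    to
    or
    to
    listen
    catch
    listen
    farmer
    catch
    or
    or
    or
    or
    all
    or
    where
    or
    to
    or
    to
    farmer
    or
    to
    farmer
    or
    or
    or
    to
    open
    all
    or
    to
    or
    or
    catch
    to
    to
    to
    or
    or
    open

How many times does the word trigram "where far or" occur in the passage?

Scanning the 46 overlapping trigram windows for "where far or":
  (none found)

0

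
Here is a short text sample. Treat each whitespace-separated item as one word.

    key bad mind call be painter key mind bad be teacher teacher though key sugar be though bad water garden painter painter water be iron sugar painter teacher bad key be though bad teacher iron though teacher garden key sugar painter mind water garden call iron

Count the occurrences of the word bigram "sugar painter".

2

Scanning the 45 overlapping bigram windows for "sugar painter":
  position 26–27: sugar painter
  position 40–41: sugar painter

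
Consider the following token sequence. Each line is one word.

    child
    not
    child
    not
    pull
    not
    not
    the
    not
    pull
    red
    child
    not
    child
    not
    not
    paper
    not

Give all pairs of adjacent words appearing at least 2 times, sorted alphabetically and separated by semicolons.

Bigram counts meeting the condition (at least 2 times):
  child not: 4
  not child: 2
  not not: 2
  not pull: 2

child not; not child; not not; not pull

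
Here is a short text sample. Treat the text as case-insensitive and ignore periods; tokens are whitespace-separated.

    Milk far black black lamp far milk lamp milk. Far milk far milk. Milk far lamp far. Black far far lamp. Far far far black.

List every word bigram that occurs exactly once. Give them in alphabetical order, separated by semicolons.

Bigram counts meeting the condition (exactly once):
  black black: 1
  black far: 1
  black lamp: 1
  lamp milk: 1
  milk lamp: 1
  milk milk: 1

black black; black far; black lamp; lamp milk; milk lamp; milk milk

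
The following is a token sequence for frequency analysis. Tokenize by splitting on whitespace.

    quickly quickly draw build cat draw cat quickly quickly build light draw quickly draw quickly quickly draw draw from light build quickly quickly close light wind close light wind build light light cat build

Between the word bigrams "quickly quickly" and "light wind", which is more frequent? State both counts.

"quickly quickly": 4 occurrences
"light wind": 2 occurrences

"quickly quickly" (4 vs 2)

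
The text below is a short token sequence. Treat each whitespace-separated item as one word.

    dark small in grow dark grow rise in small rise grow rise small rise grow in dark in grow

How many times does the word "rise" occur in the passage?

4

Scanning the 19 tokens for "rise":
  position 7: rise
  position 10: rise
  position 12: rise
  position 14: rise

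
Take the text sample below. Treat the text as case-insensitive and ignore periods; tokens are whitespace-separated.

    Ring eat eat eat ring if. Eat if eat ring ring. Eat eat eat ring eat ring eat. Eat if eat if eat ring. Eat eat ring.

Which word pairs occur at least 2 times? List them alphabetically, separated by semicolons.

Bigram counts meeting the condition (at least 2 times):
  eat eat: 6
  eat if: 3
  eat ring: 6
  if eat: 4
  ring eat: 5

eat eat; eat if; eat ring; if eat; ring eat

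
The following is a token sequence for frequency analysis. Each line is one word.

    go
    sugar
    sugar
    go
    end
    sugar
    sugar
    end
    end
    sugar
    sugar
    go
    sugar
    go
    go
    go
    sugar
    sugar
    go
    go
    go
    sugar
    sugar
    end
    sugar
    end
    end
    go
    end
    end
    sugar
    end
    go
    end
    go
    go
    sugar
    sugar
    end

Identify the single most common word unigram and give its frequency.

"sugar", 15 times

Unigram frequencies (highest first):
  sugar: 15
  go: 13
  end: 11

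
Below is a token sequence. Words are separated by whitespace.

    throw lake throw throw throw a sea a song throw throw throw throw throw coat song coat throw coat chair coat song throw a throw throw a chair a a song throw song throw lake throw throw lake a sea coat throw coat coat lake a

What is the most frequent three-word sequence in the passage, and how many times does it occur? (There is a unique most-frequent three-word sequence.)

"throw throw throw", 4 times

Trigram frequencies (highest first):
  throw throw throw: 4
  throw lake throw: 2
  lake throw throw: 2
  throw throw a: 2
  a song throw: 2
  coat throw coat: 2
  … (30 more, each ≤ 1)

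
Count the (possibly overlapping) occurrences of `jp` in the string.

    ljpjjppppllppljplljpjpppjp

Sliding a length-2 window over the 26 characters (25 positions):
  position 2–3: jp
  position 5–6: jp
  position 15–16: jp
  position 19–20: jp
  position 21–22: jp
  position 25–26: jp

6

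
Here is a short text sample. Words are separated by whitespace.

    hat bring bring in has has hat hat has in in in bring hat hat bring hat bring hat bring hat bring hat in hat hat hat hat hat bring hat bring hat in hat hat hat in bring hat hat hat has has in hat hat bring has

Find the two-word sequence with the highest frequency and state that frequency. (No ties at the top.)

"hat hat", 11 times

Bigram frequencies (highest first):
  hat hat: 11
  hat bring: 8
  bring hat: 8
  hat in: 3
  in hat: 3
  has has: 2
  … (9 more, each ≤ 2)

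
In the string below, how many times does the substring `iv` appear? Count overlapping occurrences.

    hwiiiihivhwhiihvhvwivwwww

Sliding a length-2 window over the 25 characters (24 positions):
  position 8–9: iv
  position 20–21: iv

2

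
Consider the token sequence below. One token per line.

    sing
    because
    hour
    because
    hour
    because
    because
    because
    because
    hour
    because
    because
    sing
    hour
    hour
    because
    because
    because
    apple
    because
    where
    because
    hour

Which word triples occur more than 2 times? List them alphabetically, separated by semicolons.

because because because; because hour because; hour because because

Trigram counts meeting the condition (more than 2 times):
  because because because: 3
  because hour because: 3
  hour because because: 3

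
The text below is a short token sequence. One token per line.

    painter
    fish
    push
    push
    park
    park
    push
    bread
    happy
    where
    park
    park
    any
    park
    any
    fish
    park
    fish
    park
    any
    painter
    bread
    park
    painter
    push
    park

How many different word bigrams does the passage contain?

20

26 tokens → 25 bigram windows in total.
Repeated bigrams (each contributes count−1 duplicates):
  park any: 3
  fish park: 2
  park park: 2
  push park: 2
5 duplicate windows → 25 − 5 = 20 distinct.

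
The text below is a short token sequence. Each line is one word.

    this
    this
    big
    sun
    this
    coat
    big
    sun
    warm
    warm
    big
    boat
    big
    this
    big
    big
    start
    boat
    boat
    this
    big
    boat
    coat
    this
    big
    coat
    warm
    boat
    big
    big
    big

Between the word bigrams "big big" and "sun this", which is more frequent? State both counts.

"big big" (3 vs 1)

"big big": 3 occurrences
"sun this": 1 occurrence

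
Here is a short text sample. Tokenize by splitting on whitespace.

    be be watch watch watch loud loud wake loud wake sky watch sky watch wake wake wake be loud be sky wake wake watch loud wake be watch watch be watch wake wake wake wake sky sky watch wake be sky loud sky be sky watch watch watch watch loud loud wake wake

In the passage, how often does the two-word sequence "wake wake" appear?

Scanning the 52 overlapping bigram windows for "wake wake":
  position 15–16: wake wake
  position 16–17: wake wake
  position 22–23: wake wake
  position 32–33: wake wake
  position 33–34: wake wake
  position 34–35: wake wake
  position 52–53: wake wake

7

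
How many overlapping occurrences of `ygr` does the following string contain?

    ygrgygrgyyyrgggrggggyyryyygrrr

3

Sliding a length-3 window over the 30 characters (28 positions):
  position 1–3: ygr
  position 5–7: ygr
  position 26–28: ygr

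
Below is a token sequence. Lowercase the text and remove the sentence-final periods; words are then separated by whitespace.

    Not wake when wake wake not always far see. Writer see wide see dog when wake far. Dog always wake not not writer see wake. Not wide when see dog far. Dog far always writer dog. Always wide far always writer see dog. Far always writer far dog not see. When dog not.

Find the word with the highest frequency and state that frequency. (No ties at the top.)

Unigram frequencies (highest first):
  dog: 8
  not: 7
  far: 7
  see: 7
  wake: 6
  always: 6
  … (3 more, each ≤ 5)

"dog", 8 times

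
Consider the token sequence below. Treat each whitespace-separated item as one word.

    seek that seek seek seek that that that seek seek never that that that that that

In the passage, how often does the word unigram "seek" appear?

6

Scanning the 16 tokens for "seek":
  position 1: seek
  position 3: seek
  position 4: seek
  position 5: seek
  position 9: seek
  position 10: seek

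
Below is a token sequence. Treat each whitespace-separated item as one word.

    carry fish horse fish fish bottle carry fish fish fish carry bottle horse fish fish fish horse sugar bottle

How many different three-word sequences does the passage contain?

19 tokens → 17 trigram windows in total.
Repeated trigrams (each contributes count−1 duplicates):
  fish fish fish: 2
  horse fish fish: 2
2 duplicate windows → 17 − 2 = 15 distinct.

15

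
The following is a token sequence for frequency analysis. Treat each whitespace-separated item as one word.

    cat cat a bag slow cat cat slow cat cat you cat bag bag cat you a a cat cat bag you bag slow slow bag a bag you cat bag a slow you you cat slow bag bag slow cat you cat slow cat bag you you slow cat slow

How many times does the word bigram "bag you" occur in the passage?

Scanning the 50 overlapping bigram windows for "bag you":
  position 21–22: bag you
  position 28–29: bag you
  position 46–47: bag you

3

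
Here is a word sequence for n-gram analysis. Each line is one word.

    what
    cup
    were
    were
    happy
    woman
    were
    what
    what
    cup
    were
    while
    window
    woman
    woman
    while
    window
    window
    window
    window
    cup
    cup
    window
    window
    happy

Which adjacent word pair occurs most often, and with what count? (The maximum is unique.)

"window window", 4 times

Bigram frequencies (highest first):
  window window: 4
  what cup: 2
  cup were: 2
  while window: 2
  were were: 1
  were happy: 1
  … (12 more, each ≤ 1)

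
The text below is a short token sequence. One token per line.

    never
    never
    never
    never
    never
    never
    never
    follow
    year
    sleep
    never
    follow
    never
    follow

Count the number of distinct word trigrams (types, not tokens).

14 tokens → 12 trigram windows in total.
Repeated trigrams (each contributes count−1 duplicates):
  never never never: 5
4 duplicate windows → 12 − 4 = 8 distinct.

8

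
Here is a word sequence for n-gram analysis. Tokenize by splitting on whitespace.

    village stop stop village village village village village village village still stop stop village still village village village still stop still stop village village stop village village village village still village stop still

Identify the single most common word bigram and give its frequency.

Bigram frequencies (highest first):
  village village: 12
  stop village: 4
  village still: 4
  village stop: 3
  still stop: 3
  stop stop: 2
  … (2 more, each ≤ 2)

"village village", 12 times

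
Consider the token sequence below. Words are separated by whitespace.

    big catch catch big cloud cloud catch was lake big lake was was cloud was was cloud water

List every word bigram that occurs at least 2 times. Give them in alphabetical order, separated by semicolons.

Bigram counts meeting the condition (at least 2 times):
  was cloud: 2
  was was: 2

was cloud; was was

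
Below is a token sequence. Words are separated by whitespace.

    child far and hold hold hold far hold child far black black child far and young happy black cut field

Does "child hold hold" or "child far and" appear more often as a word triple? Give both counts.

"child far and" (2 vs 0)

"child hold hold": 0 occurrences
"child far and": 2 occurrences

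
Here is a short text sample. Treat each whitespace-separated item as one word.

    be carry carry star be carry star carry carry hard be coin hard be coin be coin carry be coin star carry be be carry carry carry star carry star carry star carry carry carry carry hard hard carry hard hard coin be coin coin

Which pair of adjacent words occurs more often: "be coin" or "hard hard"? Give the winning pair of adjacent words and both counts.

"be coin" (5 vs 2)

"be coin": 5 occurrences
"hard hard": 2 occurrences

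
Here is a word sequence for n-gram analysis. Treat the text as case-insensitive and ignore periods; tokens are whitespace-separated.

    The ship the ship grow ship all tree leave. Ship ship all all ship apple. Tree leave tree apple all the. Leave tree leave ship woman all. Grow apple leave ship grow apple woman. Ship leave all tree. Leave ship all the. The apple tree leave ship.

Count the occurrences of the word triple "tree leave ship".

Scanning the 45 overlapping trigram windows for "tree leave ship":
  position 8–10: tree leave ship
  position 23–25: tree leave ship
  position 38–40: tree leave ship
  position 45–47: tree leave ship

4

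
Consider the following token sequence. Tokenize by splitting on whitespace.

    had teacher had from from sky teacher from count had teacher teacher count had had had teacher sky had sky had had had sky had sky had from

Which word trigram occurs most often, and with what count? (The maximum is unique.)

Trigram frequencies (highest first):
  had sky had: 3
  had had had: 2
  sky had sky: 2
  had teacher had: 1
  teacher had from: 1
  had from from: 1
  … (16 more, each ≤ 1)

"had sky had", 3 times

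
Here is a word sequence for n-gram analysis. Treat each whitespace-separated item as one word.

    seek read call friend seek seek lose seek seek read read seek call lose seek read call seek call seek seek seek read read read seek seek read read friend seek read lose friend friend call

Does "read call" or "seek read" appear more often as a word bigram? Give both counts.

"seek read" (6 vs 2)

"read call": 2 occurrences
"seek read": 6 occurrences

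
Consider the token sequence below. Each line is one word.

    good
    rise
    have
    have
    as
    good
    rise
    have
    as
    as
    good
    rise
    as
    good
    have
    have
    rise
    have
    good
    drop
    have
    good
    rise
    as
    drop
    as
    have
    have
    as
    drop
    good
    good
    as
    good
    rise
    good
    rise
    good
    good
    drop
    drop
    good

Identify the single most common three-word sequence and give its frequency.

"as good rise", 3 times

Trigram frequencies (highest first):
  as good rise: 3
  good rise have: 2
  have have as: 2
  good rise as: 2
  good rise good: 2
  rise have have: 1
  … (28 more, each ≤ 1)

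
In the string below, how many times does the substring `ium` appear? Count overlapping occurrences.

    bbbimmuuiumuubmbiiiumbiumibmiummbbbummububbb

4

Sliding a length-3 window over the 44 characters (42 positions):
  position 9–11: ium
  position 19–21: ium
  position 23–25: ium
  position 29–31: ium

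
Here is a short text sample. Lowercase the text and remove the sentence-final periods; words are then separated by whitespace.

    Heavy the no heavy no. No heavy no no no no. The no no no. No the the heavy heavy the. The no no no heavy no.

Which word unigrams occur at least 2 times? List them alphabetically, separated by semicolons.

Unigram counts meeting the condition (at least 2 times):
  heavy: 6
  no: 15
  the: 6

heavy; no; the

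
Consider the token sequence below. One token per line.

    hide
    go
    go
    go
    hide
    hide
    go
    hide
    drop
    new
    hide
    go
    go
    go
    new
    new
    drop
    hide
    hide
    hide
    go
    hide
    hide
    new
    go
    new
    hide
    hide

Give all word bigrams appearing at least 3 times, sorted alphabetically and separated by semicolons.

Bigram counts meeting the condition (at least 3 times):
  go go: 4
  go hide: 3
  hide go: 4
  hide hide: 5

go go; go hide; hide go; hide hide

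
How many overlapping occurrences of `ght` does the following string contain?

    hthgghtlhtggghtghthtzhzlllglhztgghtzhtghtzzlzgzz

5

Sliding a length-3 window over the 48 characters (46 positions):
  position 5–7: ght
  position 13–15: ght
  position 16–18: ght
  position 33–35: ght
  position 39–41: ght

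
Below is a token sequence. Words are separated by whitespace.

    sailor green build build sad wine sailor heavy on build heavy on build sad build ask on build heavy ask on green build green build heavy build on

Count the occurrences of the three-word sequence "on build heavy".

2

Scanning the 26 overlapping trigram windows for "on build heavy":
  position 9–11: on build heavy
  position 17–19: on build heavy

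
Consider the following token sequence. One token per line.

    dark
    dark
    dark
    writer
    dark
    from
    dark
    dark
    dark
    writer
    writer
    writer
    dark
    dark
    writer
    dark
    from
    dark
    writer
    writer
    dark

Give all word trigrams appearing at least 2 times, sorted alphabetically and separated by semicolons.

Trigram counts meeting the condition (at least 2 times):
  dark dark dark: 2
  dark dark writer: 3
  dark from dark: 2
  dark writer dark: 2
  dark writer writer: 2
  writer dark from: 2
  writer writer dark: 2

dark dark dark; dark dark writer; dark from dark; dark writer dark; dark writer writer; writer dark from; writer writer dark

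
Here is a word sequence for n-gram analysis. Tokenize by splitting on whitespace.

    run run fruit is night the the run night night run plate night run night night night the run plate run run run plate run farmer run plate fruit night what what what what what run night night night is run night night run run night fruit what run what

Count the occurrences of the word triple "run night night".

Scanning the 48 overlapping trigram windows for "run night night":
  position 8–10: run night night
  position 14–16: run night night
  position 36–38: run night night
  position 41–43: run night night

4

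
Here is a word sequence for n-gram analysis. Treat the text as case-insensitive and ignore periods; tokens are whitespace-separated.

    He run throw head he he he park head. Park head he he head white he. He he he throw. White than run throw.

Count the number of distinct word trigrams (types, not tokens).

19

24 tokens → 22 trigram windows in total.
Repeated trigrams (each contributes count−1 duplicates):
  he he he: 3
  head he he: 2
3 duplicate windows → 22 − 3 = 19 distinct.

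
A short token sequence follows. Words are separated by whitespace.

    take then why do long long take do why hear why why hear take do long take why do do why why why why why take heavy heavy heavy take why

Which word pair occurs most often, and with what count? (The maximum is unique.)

"why why", 5 times

Bigram frequencies (highest first):
  why why: 5
  why do: 2
  do long: 2
  long take: 2
  take do: 2
  do why: 2
  … (12 more, each ≤ 2)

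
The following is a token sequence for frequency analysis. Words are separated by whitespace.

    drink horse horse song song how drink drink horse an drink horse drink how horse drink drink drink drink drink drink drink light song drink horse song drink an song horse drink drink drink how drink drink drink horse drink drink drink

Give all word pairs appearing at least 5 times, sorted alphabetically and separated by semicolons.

Bigram counts meeting the condition (at least 5 times):
  drink drink: 13
  drink horse: 5

drink drink; drink horse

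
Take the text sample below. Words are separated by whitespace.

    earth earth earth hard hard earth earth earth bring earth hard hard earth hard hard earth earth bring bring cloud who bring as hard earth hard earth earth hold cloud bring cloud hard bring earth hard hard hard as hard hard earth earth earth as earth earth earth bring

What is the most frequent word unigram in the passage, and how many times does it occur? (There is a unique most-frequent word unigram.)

"earth", 20 times

Unigram frequencies (highest first):
  earth: 20
  hard: 14
  bring: 7
  cloud: 3
  as: 3
  who: 1
  … (1 more, each ≤ 1)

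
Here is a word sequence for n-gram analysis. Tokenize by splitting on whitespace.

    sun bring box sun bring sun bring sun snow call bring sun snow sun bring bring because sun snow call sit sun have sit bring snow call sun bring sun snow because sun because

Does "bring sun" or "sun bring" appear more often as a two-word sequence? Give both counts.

"sun bring" (5 vs 4)

"bring sun": 4 occurrences
"sun bring": 5 occurrences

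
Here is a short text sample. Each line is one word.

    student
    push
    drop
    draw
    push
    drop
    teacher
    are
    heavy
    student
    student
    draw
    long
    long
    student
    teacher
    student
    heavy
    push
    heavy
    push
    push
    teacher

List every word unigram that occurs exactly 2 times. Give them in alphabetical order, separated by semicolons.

Unigram counts meeting the condition (exactly 2 times):
  draw: 2
  drop: 2
  long: 2

draw; drop; long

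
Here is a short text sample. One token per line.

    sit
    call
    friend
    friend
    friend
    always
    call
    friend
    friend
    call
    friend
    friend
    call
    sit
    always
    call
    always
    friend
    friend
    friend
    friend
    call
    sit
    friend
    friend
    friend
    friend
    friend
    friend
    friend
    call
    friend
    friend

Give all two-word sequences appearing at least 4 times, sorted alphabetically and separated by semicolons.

call friend; friend call; friend friend

Bigram counts meeting the condition (at least 4 times):
  call friend: 4
  friend call: 4
  friend friend: 14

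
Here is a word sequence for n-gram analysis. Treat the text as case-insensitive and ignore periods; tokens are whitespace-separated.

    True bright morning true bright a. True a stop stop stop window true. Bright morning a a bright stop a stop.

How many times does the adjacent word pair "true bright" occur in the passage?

Scanning the 20 overlapping bigram windows for "true bright":
  position 1–2: true bright
  position 4–5: true bright
  position 13–14: true bright

3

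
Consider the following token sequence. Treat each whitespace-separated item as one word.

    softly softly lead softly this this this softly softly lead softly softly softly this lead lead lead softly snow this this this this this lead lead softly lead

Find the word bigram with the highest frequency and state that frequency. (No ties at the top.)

"this this", 6 times

Bigram frequencies (highest first):
  this this: 6
  softly softly: 4
  lead softly: 4
  softly lead: 3
  lead lead: 3
  softly this: 2
  … (4 more, each ≤ 2)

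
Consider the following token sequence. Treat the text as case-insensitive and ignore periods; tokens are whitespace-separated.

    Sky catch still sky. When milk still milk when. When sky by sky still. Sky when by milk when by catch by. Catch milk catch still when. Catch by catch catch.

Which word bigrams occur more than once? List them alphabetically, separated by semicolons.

Bigram counts meeting the condition (more than once):
  by catch: 3
  catch by: 2
  catch still: 2
  milk when: 2
  sky when: 2
  still sky: 2
  when by: 2

by catch; catch by; catch still; milk when; sky when; still sky; when by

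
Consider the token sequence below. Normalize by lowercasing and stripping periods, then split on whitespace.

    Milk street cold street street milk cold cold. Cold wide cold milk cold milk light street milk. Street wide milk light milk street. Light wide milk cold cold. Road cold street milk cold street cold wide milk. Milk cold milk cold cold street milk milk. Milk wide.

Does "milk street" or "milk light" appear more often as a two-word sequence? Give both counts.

"milk street" (3 vs 2)

"milk street": 3 occurrences
"milk light": 2 occurrences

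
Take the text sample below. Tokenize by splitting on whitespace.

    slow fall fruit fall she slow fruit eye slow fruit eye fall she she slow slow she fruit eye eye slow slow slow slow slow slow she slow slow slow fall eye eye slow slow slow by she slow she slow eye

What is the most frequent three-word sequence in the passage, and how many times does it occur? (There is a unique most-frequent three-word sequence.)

Trigram frequencies (highest first):
  slow slow slow: 6
  slow fruit eye: 2
  she slow slow: 2
  slow slow she: 2
  eye eye slow: 2
  eye slow slow: 2
  … (23 more, each ≤ 2)

"slow slow slow", 6 times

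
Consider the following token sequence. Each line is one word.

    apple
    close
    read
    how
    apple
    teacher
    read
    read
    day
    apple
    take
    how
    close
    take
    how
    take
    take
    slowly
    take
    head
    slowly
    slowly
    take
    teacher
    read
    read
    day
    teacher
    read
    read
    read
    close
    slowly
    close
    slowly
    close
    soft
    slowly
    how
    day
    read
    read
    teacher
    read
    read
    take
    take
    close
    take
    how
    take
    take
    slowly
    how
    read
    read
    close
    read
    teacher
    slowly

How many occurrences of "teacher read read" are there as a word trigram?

4

Scanning the 58 overlapping trigram windows for "teacher read read":
  position 6–8: teacher read read
  position 24–26: teacher read read
  position 28–30: teacher read read
  position 43–45: teacher read read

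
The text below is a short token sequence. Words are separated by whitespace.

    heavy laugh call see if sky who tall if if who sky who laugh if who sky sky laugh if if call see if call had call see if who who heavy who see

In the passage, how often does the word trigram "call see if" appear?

Scanning the 32 overlapping trigram windows for "call see if":
  position 3–5: call see if
  position 22–24: call see if
  position 27–29: call see if

3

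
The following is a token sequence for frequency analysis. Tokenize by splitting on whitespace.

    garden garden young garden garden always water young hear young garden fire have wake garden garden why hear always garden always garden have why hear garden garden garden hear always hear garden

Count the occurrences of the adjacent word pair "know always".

Scanning the 31 overlapping bigram windows for "know always":
  (none found)

0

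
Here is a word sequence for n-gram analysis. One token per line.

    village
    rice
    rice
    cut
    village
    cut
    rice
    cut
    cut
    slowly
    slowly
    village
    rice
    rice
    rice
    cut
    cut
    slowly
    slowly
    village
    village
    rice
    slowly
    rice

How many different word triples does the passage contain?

16

24 tokens → 22 trigram windows in total.
Repeated trigrams (each contributes count−1 duplicates):
  cut cut slowly: 2
  cut slowly slowly: 2
  rice cut cut: 2
  rice rice cut: 2
  slowly slowly village: 2
  village rice rice: 2
6 duplicate windows → 22 − 6 = 16 distinct.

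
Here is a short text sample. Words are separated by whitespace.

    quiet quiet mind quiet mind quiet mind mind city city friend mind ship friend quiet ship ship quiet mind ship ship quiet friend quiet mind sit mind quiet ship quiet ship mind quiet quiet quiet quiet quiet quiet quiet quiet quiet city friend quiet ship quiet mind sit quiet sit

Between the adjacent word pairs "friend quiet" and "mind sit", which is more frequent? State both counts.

"friend quiet" (3 vs 2)

"friend quiet": 3 occurrences
"mind sit": 2 occurrences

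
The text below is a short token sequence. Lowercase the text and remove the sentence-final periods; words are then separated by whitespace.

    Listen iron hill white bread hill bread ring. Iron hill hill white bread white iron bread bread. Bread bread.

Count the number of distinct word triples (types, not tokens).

19 tokens → 17 trigram windows in total.
Repeated trigrams (each contributes count−1 duplicates):
  bread bread bread: 2
  hill white bread: 2
2 duplicate windows → 17 − 2 = 15 distinct.

15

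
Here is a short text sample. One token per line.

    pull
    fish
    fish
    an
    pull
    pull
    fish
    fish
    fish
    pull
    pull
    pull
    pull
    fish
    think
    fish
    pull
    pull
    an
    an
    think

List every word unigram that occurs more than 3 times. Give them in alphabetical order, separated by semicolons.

fish; pull

Unigram counts meeting the condition (more than 3 times):
  fish: 7
  pull: 9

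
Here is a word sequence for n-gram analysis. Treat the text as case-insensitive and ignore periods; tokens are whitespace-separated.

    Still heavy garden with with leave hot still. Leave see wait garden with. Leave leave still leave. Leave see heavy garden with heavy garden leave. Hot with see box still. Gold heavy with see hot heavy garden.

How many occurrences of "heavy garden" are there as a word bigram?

4

Scanning the 36 overlapping bigram windows for "heavy garden":
  position 2–3: heavy garden
  position 20–21: heavy garden
  position 23–24: heavy garden
  position 36–37: heavy garden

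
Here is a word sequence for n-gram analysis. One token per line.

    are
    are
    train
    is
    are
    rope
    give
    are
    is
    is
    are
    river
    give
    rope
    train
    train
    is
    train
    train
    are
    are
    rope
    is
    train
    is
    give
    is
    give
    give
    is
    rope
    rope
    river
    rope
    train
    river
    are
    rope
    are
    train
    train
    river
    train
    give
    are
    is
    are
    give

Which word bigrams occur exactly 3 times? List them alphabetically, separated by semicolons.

Bigram counts meeting the condition (exactly 3 times):
  are rope: 3
  is are: 3
  train is: 3
  train train: 3

are rope; is are; train is; train train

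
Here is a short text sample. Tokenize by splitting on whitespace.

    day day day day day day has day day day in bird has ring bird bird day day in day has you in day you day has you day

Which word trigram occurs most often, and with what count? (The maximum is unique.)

Trigram frequencies (highest first):
  day day day: 5
  day day in: 2
  day has you: 2
  day day has: 1
  day has day: 1
  has day day: 1
  … (15 more, each ≤ 1)

"day day day", 5 times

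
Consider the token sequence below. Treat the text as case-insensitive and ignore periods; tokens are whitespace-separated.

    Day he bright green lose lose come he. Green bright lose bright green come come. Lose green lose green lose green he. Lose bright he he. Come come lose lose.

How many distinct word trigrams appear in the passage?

30 tokens → 28 trigram windows in total.
Repeated trigrams (each contributes count−1 duplicates):
  come come lose: 2
  green lose green: 2
  lose green lose: 2
3 duplicate windows → 28 − 3 = 25 distinct.

25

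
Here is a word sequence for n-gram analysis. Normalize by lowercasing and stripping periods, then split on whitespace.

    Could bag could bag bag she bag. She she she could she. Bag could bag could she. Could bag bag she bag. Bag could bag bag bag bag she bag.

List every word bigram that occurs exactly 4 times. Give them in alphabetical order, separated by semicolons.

bag could; bag she; she bag

Bigram counts meeting the condition (exactly 4 times):
  bag could: 4
  bag she: 4
  she bag: 4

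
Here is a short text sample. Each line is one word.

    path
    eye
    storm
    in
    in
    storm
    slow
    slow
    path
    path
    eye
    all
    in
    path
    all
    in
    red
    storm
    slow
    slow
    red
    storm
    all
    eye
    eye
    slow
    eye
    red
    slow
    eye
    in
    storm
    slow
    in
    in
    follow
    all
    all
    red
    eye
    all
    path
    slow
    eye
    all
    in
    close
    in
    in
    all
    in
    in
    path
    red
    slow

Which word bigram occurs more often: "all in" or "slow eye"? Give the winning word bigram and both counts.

"all in" (4 vs 3)

"all in": 4 occurrences
"slow eye": 3 occurrences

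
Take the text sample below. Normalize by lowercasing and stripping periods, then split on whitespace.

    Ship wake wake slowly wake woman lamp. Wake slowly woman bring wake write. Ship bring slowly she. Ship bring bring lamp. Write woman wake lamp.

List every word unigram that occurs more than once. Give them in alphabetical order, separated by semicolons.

bring; lamp; ship; slowly; wake; woman; write

Unigram counts meeting the condition (more than once):
  bring: 4
  lamp: 3
  ship: 3
  slowly: 3
  wake: 6
  woman: 3
  write: 2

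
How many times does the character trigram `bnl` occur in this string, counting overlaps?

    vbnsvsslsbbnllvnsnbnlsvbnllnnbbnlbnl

5

Sliding a length-3 window over the 36 characters (34 positions):
  position 11–13: bnl
  position 19–21: bnl
  position 24–26: bnl
  position 31–33: bnl
  position 34–36: bnl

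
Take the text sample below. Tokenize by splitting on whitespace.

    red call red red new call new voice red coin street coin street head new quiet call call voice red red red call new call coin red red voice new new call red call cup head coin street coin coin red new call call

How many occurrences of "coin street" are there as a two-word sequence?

Scanning the 43 overlapping bigram windows for "coin street":
  position 10–11: coin street
  position 12–13: coin street
  position 37–38: coin street

3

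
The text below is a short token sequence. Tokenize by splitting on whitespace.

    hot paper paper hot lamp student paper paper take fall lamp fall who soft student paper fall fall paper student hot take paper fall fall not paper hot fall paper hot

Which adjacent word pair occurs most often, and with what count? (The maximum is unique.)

"paper hot", 3 times

Bigram frequencies (highest first):
  paper hot: 3
  paper paper: 2
  student paper: 2
  paper fall: 2
  fall fall: 2
  fall paper: 2
  … (17 more, each ≤ 1)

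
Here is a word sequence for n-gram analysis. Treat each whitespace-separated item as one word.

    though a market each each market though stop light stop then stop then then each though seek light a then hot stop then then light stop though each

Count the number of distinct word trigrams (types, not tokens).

25

28 tokens → 26 trigram windows in total.
Repeated trigrams (each contributes count−1 duplicates):
  stop then then: 2
1 duplicate windows → 26 − 1 = 25 distinct.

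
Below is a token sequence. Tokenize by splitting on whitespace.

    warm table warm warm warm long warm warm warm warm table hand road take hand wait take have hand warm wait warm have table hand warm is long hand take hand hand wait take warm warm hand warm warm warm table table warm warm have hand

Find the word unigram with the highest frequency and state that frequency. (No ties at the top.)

"warm", 18 times

Unigram frequencies (highest first):
  warm: 18
  hand: 9
  table: 5
  take: 4
  wait: 3
  have: 3
  … (3 more, each ≤ 2)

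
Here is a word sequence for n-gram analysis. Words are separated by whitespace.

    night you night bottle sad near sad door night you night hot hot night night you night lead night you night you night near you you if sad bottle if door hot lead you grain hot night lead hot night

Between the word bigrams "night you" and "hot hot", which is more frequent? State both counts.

"night you": 5 occurrences
"hot hot": 1 occurrence

"night you" (5 vs 1)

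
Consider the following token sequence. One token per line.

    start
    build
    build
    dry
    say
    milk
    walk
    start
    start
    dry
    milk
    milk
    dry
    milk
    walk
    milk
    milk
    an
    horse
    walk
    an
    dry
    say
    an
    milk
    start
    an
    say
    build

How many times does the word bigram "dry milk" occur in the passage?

2

Scanning the 28 overlapping bigram windows for "dry milk":
  position 10–11: dry milk
  position 13–14: dry milk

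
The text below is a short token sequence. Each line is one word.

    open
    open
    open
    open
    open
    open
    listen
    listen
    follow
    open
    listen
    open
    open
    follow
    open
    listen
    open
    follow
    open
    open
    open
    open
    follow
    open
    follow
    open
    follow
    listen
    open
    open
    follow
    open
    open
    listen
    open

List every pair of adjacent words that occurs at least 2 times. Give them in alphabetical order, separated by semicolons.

Bigram counts meeting the condition (at least 2 times):
  follow open: 6
  listen open: 4
  open follow: 6
  open listen: 4
  open open: 11

follow open; listen open; open follow; open listen; open open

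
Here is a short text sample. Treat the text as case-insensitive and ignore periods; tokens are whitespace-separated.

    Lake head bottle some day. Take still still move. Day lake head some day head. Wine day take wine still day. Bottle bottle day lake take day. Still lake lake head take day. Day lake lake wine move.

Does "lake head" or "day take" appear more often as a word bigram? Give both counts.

"lake head" (3 vs 2)

"lake head": 3 occurrences
"day take": 2 occurrences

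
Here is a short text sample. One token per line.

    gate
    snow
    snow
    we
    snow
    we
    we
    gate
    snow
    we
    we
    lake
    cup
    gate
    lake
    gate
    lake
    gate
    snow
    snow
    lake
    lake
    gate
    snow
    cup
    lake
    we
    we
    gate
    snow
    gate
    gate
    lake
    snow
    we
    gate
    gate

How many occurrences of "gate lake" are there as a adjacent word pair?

Scanning the 36 overlapping bigram windows for "gate lake":
  position 14–15: gate lake
  position 16–17: gate lake
  position 32–33: gate lake

3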